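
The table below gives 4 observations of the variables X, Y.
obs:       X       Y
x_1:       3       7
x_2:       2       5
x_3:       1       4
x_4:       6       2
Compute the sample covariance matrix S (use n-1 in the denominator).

Step 1 — column means:
  mean(X) = (3 + 2 + 1 + 6) / 4 = 12/4 = 3
  mean(Y) = (7 + 5 + 4 + 2) / 4 = 18/4 = 4.5

Step 2 — sample covariance S[i,j] = (1/(n-1)) · Σ_k (x_{k,i} - mean_i) · (x_{k,j} - mean_j), with n-1 = 3.
  S[X,X] = ((0)·(0) + (-1)·(-1) + (-2)·(-2) + (3)·(3)) / 3 = 14/3 = 4.6667
  S[X,Y] = ((0)·(2.5) + (-1)·(0.5) + (-2)·(-0.5) + (3)·(-2.5)) / 3 = -7/3 = -2.3333
  S[Y,Y] = ((2.5)·(2.5) + (0.5)·(0.5) + (-0.5)·(-0.5) + (-2.5)·(-2.5)) / 3 = 13/3 = 4.3333

S is symmetric (S[j,i] = S[i,j]). Assembling:

S = [[4.6667, -2.3333],
 [-2.3333, 4.3333]]


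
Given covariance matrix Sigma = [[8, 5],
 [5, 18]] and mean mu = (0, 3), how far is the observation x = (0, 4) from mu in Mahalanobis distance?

Step 1 — centre the observation: (x - mu) = (0, 1).

Step 2 — invert Sigma. det(Sigma) = 8·18 - (5)² = 119.
  Sigma^{-1} = (1/det) · [[d, -b], [-b, a]] = [[0.1513, -0.042],
 [-0.042, 0.0672]].

Step 3 — form the quadratic (x - mu)^T · Sigma^{-1} · (x - mu):
  Sigma^{-1} · (x - mu) = (-0.042, 0.0672).
  (x - mu)^T · [Sigma^{-1} · (x - mu)] = (0)·(-0.042) + (1)·(0.0672) = 0.0672.

Step 4 — take square root: d = √(0.0672) ≈ 0.2593.

d(x, mu) = √(0.0672) ≈ 0.2593


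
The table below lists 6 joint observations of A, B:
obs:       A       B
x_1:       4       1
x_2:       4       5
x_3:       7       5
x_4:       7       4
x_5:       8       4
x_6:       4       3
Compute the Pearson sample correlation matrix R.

Step 1 — column means:
  mean(A) = (4 + 4 + 7 + 7 + 8 + 4) / 6 = 34/6 = 5.6667
  mean(B) = (1 + 5 + 5 + 4 + 4 + 3) / 6 = 22/6 = 3.6667

Step 2 — sample variances and covariances s[i,j] = (1/(n-1)) · Σ_k (x_{k,i} - mean_i) · (x_{k,j} - mean_j), with n-1 = 5:
  s[A,A] = ((-1.6667)·(-1.6667) + (-1.6667)·(-1.6667) + (1.3333)·(1.3333) + (1.3333)·(1.3333) + (2.3333)·(2.3333) + (-1.6667)·(-1.6667)) / 5 = 17.3333/5 = 3.4667
  s[A,B] = ((-1.6667)·(-2.6667) + (-1.6667)·(1.3333) + (1.3333)·(1.3333) + (1.3333)·(0.3333) + (2.3333)·(0.3333) + (-1.6667)·(-0.6667)) / 5 = 6.3333/5 = 1.2667
  s[B,B] = ((-2.6667)·(-2.6667) + (1.3333)·(1.3333) + (1.3333)·(1.3333) + (0.3333)·(0.3333) + (0.3333)·(0.3333) + (-0.6667)·(-0.6667)) / 5 = 11.3333/5 = 2.2667
  Sample standard deviations s_i = √(s[i,i]):
  s(A) = √(3.4667) = 1.8619
  s(B) = √(2.2667) = 1.5055

Step 3 — r_{ij} = s_{ij} / (s_i · s_j):
  r[A,A] = 1 (diagonal).
  r[A,B] = 1.2667 / (1.8619 · 1.5055) = 1.2667 / 2.8032 = 0.4519
  r[B,B] = 1 (diagonal).

R is symmetric with unit diagonal. Assembling:

R = [[1, 0.4519],
 [0.4519, 1]]


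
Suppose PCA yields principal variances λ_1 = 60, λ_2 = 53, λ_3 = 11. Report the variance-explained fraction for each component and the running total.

Step 1 — total variance = trace(Sigma) = Σ λ_i = 60 + 53 + 11 = 124.

Step 2 — fraction explained by component i = λ_i / Σ λ:
  PC1: 60/124 = 0.4839
  PC2: 53/124 = 0.4274
  PC3: 11/124 = 0.0887

Step 3 — cumulative fraction after k components = (λ_1 + ... + λ_k) / Σ λ:
  k = 1: 60/124 = 0.4839
  k = 2: (60 + 53)/124 = 113/124 = 0.9113
  k = 3: (60 + 53 + 11)/124 = 124/124 = 1

Summary (fraction, with percent):

explained: PC1 0.4839 (48.39%), PC2 0.4274 (42.74%), PC3 0.0887 (8.87%);  cumulative: 0.4839, 0.9113, 1


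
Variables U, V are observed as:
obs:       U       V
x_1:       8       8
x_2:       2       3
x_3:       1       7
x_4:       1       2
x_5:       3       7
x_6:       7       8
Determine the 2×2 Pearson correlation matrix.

Step 1 — column means:
  mean(U) = (8 + 2 + 1 + 1 + 3 + 7) / 6 = 22/6 = 3.6667
  mean(V) = (8 + 3 + 7 + 2 + 7 + 8) / 6 = 35/6 = 5.8333

Step 2 — sample variances and covariances s[i,j] = (1/(n-1)) · Σ_k (x_{k,i} - mean_i) · (x_{k,j} - mean_j), with n-1 = 5:
  s[U,U] = ((4.3333)·(4.3333) + (-1.6667)·(-1.6667) + (-2.6667)·(-2.6667) + (-2.6667)·(-2.6667) + (-0.6667)·(-0.6667) + (3.3333)·(3.3333)) / 5 = 47.3333/5 = 9.4667
  s[U,V] = ((4.3333)·(2.1667) + (-1.6667)·(-2.8333) + (-2.6667)·(1.1667) + (-2.6667)·(-3.8333) + (-0.6667)·(1.1667) + (3.3333)·(2.1667)) / 5 = 27.6667/5 = 5.5333
  s[V,V] = ((2.1667)·(2.1667) + (-2.8333)·(-2.8333) + (1.1667)·(1.1667) + (-3.8333)·(-3.8333) + (1.1667)·(1.1667) + (2.1667)·(2.1667)) / 5 = 34.8333/5 = 6.9667
  Sample standard deviations s_i = √(s[i,i]):
  s(U) = √(9.4667) = 3.0768
  s(V) = √(6.9667) = 2.6394

Step 3 — r_{ij} = s_{ij} / (s_i · s_j):
  r[U,U] = 1 (diagonal).
  r[U,V] = 5.5333 / (3.0768 · 2.6394) = 5.5333 / 8.121 = 0.6814
  r[V,V] = 1 (diagonal).

R is symmetric with unit diagonal. Assembling:

R = [[1, 0.6814],
 [0.6814, 1]]


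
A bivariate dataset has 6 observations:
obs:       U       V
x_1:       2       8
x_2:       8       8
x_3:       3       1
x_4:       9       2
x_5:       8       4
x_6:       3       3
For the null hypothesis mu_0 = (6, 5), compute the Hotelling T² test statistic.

Step 1 — sample mean vector:
  mean(U) = (2 + 8 + 3 + 9 + 8 + 3) / 6 = 33/6 = 5.5
  mean(V) = (8 + 8 + 1 + 2 + 4 + 3) / 6 = 26/6 = 4.3333
  x̄ = (5.5, 4.3333),  deviation x̄ - mu_0 = (5.5, 4.3333) - (6, 5) = (-0.5, -0.6667).

Step 2 — sample covariance matrix, S[i,j] = (1/(n-1)) · Σ_k (x_{k,i} - mean_i) · (x_{k,j} - mean_j), divisor n-1 = 5:
  S[U,U] = ((-3.5)·(-3.5) + (2.5)·(2.5) + (-2.5)·(-2.5) + (3.5)·(3.5) + (2.5)·(2.5) + (-2.5)·(-2.5)) / 5 = 49.5/5 = 9.9
  S[U,V] = ((-3.5)·(3.6667) + (2.5)·(3.6667) + (-2.5)·(-3.3333) + (3.5)·(-2.3333) + (2.5)·(-0.3333) + (-2.5)·(-1.3333)) / 5 = -1/5 = -0.2
  S[V,V] = ((3.6667)·(3.6667) + (3.6667)·(3.6667) + (-3.3333)·(-3.3333) + (-2.3333)·(-2.3333) + (-0.3333)·(-0.3333) + (-1.3333)·(-1.3333)) / 5 = 45.3333/5 = 9.0667
  S = [[9.9, -0.2],
 [-0.2, 9.0667]].

Step 3 — invert S. det(S) = 9.9·9.0667 - (-0.2)² = 89.72.
  S^{-1} = (1/det) · [[d, -b], [-b, a]] = [[0.1011, 0.0022],
 [0.0022, 0.1103]].

Step 4 — quadratic form (x̄ - mu_0)^T · S^{-1} · (x̄ - mu_0):
  S^{-1} · (x̄ - mu_0) = (-0.052, -0.0747),
  (x̄ - mu_0)^T · [...] = (-0.5)·(-0.052) + (-0.6667)·(-0.0747) = 0.0758.

Step 5 — scale by n: T² = 6 · 0.0758 = 0.4547.

T² ≈ 0.4547


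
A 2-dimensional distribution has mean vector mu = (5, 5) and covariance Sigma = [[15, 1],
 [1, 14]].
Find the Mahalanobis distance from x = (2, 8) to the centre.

Step 1 — centre the observation: (x - mu) = (-3, 3).

Step 2 — invert Sigma. det(Sigma) = 15·14 - (1)² = 209.
  Sigma^{-1} = (1/det) · [[d, -b], [-b, a]] = [[0.067, -0.0048],
 [-0.0048, 0.0718]].

Step 3 — form the quadratic (x - mu)^T · Sigma^{-1} · (x - mu):
  Sigma^{-1} · (x - mu) = (-0.2153, 0.2297).
  (x - mu)^T · [Sigma^{-1} · (x - mu)] = (-3)·(-0.2153) + (3)·(0.2297) = 1.3349.

Step 4 — take square root: d = √(1.3349) ≈ 1.1554.

d(x, mu) = √(1.3349) ≈ 1.1554


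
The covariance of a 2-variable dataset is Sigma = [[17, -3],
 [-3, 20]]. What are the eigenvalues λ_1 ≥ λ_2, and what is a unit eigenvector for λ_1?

Step 1 — characteristic polynomial of 2×2 Sigma:
  det(Sigma - λI) = λ² - trace · λ + det = 0.
  trace = 17 + 20 = 37, det = 17·20 - (-3)² = 331.
Step 2 — discriminant:
  Δ = trace² - 4·det = 1369 - 1324 = 45.
Step 3 — eigenvalues:
  λ = (trace ± √Δ)/2 = (37 ± 6.7082)/2,
  λ_1 = 21.8541,  λ_2 = 15.1459.

Step 4 — unit eigenvector for λ_1: solve (Sigma - λ_1 I)v = 0. First row:
  (17 - 21.8541)·v_x + (-3)·v_y = 0, i.e. (-4.8541)·v_x + (-3)·v_y = 0,
  so v ∝ (b, λ_1 - a) = (-3, 4.8541); multiply by -1 so the first entry is positive: u = (3, -4.8541).
  ||u|| = √((3)² + (-4.8541)²) = √(32.5623) ≈ 5.7063,
  v_1 = u/||u|| ≈ (0.5257, -0.8507) (||v_1|| = 1).

λ_1 = 21.8541,  λ_2 = 15.1459;  v_1 ≈ (0.5257, -0.8507)


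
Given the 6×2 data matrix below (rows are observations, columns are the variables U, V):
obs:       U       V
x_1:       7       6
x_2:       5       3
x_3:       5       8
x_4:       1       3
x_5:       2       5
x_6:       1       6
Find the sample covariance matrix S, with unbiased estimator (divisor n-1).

Step 1 — column means:
  mean(U) = (7 + 5 + 5 + 1 + 2 + 1) / 6 = 21/6 = 3.5
  mean(V) = (6 + 3 + 8 + 3 + 5 + 6) / 6 = 31/6 = 5.1667

Step 2 — sample covariance S[i,j] = (1/(n-1)) · Σ_k (x_{k,i} - mean_i) · (x_{k,j} - mean_j), with n-1 = 5.
  S[U,U] = ((3.5)·(3.5) + (1.5)·(1.5) + (1.5)·(1.5) + (-2.5)·(-2.5) + (-1.5)·(-1.5) + (-2.5)·(-2.5)) / 5 = 31.5/5 = 6.3
  S[U,V] = ((3.5)·(0.8333) + (1.5)·(-2.1667) + (1.5)·(2.8333) + (-2.5)·(-2.1667) + (-1.5)·(-0.1667) + (-2.5)·(0.8333)) / 5 = 7.5/5 = 1.5
  S[V,V] = ((0.8333)·(0.8333) + (-2.1667)·(-2.1667) + (2.8333)·(2.8333) + (-2.1667)·(-2.1667) + (-0.1667)·(-0.1667) + (0.8333)·(0.8333)) / 5 = 18.8333/5 = 3.7667

S is symmetric (S[j,i] = S[i,j]). Assembling:

S = [[6.3, 1.5],
 [1.5, 3.7667]]


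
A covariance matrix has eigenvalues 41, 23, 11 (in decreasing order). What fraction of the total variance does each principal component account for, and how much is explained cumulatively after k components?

Step 1 — total variance = trace(Sigma) = Σ λ_i = 41 + 23 + 11 = 75.

Step 2 — fraction explained by component i = λ_i / Σ λ:
  PC1: 41/75 = 0.5467
  PC2: 23/75 = 0.3067
  PC3: 11/75 = 0.1467

Step 3 — cumulative fraction after k components = (λ_1 + ... + λ_k) / Σ λ:
  k = 1: 41/75 = 0.5467
  k = 2: (41 + 23)/75 = 64/75 = 0.8533
  k = 3: (41 + 23 + 11)/75 = 75/75 = 1

Summary (fraction, with percent):

explained: PC1 0.5467 (54.67%), PC2 0.3067 (30.67%), PC3 0.1467 (14.67%);  cumulative: 0.5467, 0.8533, 1


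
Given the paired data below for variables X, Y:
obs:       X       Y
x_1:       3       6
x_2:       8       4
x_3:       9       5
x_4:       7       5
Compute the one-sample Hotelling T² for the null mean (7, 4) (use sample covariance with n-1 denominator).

Step 1 — sample mean vector:
  mean(X) = (3 + 8 + 9 + 7) / 4 = 27/4 = 6.75
  mean(Y) = (6 + 4 + 5 + 5) / 4 = 20/4 = 5
  x̄ = (6.75, 5),  deviation x̄ - mu_0 = (6.75, 5) - (7, 4) = (-0.25, 1).

Step 2 — sample covariance matrix, S[i,j] = (1/(n-1)) · Σ_k (x_{k,i} - mean_i) · (x_{k,j} - mean_j), divisor n-1 = 3:
  S[X,X] = ((-3.75)·(-3.75) + (1.25)·(1.25) + (2.25)·(2.25) + (0.25)·(0.25)) / 3 = 20.75/3 = 6.9167
  S[X,Y] = ((-3.75)·(1) + (1.25)·(-1) + (2.25)·(0) + (0.25)·(0)) / 3 = -5/3 = -1.6667
  S[Y,Y] = ((1)·(1) + (-1)·(-1) + (0)·(0) + (0)·(0)) / 3 = 2/3 = 0.6667
  S = [[6.9167, -1.6667],
 [-1.6667, 0.6667]].

Step 3 — invert S. det(S) = 6.9167·0.6667 - (-1.6667)² = 1.8333.
  S^{-1} = (1/det) · [[d, -b], [-b, a]] = [[0.3636, 0.9091],
 [0.9091, 3.7727]].

Step 4 — quadratic form (x̄ - mu_0)^T · S^{-1} · (x̄ - mu_0):
  S^{-1} · (x̄ - mu_0) = (0.8182, 3.5455),
  (x̄ - mu_0)^T · [...] = (-0.25)·(0.8182) + (1)·(3.5455) = 3.3409.

Step 5 — scale by n: T² = 4 · 3.3409 = 13.3636.

T² ≈ 13.3636


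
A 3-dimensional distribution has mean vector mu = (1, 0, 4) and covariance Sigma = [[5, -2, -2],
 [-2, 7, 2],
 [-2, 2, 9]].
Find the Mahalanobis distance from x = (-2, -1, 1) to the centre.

Step 1 — centre the observation: (x - mu) = (-3, -1, -3).

Step 2 — invert Sigma (cofactor / det for 3×3, or solve directly):
  Sigma^{-1} = [[0.2389, 0.0567, 0.0405],
 [0.0567, 0.166, -0.0243],
 [0.0405, -0.0243, 0.1255]].

Step 3 — form the quadratic (x - mu)^T · Sigma^{-1} · (x - mu):
  Sigma^{-1} · (x - mu) = (-0.8947, -0.2632, -0.4737).
  (x - mu)^T · [Sigma^{-1} · (x - mu)] = (-3)·(-0.8947) + (-1)·(-0.2632) + (-3)·(-0.4737) = 4.3684.

Step 4 — take square root: d = √(4.3684) ≈ 2.0901.

d(x, mu) = √(4.3684) ≈ 2.0901


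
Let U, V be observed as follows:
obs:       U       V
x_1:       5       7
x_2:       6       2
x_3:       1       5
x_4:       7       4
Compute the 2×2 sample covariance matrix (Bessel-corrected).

Step 1 — column means:
  mean(U) = (5 + 6 + 1 + 7) / 4 = 19/4 = 4.75
  mean(V) = (7 + 2 + 5 + 4) / 4 = 18/4 = 4.5

Step 2 — sample covariance S[i,j] = (1/(n-1)) · Σ_k (x_{k,i} - mean_i) · (x_{k,j} - mean_j), with n-1 = 3.
  S[U,U] = ((0.25)·(0.25) + (1.25)·(1.25) + (-3.75)·(-3.75) + (2.25)·(2.25)) / 3 = 20.75/3 = 6.9167
  S[U,V] = ((0.25)·(2.5) + (1.25)·(-2.5) + (-3.75)·(0.5) + (2.25)·(-0.5)) / 3 = -5.5/3 = -1.8333
  S[V,V] = ((2.5)·(2.5) + (-2.5)·(-2.5) + (0.5)·(0.5) + (-0.5)·(-0.5)) / 3 = 13/3 = 4.3333

S is symmetric (S[j,i] = S[i,j]). Assembling:

S = [[6.9167, -1.8333],
 [-1.8333, 4.3333]]


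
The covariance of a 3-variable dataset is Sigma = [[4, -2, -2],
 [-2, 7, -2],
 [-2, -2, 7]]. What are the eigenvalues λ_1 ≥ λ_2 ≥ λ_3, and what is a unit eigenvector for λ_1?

Step 1 — characteristic polynomial p(λ) = det(λI - Sigma) = λ³ - tr·λ² + c_1·λ - det, where tr = trace, c_1 = sum of the principal 2×2 minors, det = det(Sigma):
  tr = 4 + 7 + 7 = 18,
  c_1 = (4·7 - (-2)²) + (4·7 - (-2)²) + (7·7 - (-2)²) = 24 + 24 + 45 = 93,
  det = 4·(7·7 - (-2)²) - (-2)·((-2)·7 - (-2)·(-2)) + (-2)·((-2)·(-2) - 7·(-2)) = 4·(45) - (-2)·(-18) + (-2)·(18) = 108.
  So p(λ) = λ³ - 18λ² + 93λ - 108.
Step 2 — look for an integer root (rational root theorem: any rational root is an integer divisor of 108). Testing λ = 9:
  p(9) = 729 - 1458 + 837 - 108 = 0  ✓
  Dividing out (λ - 9): p(λ) = (λ - 9)(λ² - 9λ + 12).
Step 3 — remaining eigenvalues from the quadratic λ² - 9λ + 12 = 0:
  Δ = 9² - 4·12 = 81 - 48 = 33,  λ = (9 ± √33)/2 = (9 ± 5.7446)/2 ≈ 7.3723 or 1.6277.
  Sorted: λ_1 = 9,  λ_2 = 7.3723,  λ_3 = 1.6277  (check: sum = 18 = tr ✓).

Step 4 — unit eigenvector for λ_1 = 9: v spans the null space of (Sigma - λ_1 I), whose rows are
  r_1 = (-5, -2, -2),  r_2 = (-2, -2, -2),  r_3 = (-2, -2, -2).
  v is orthogonal to every row, so take v ∝ r_1 × r_2 = ((-2)·(-2) - (-2)·(-2), (-2)·(-2) - (-5)·(-2), (-5)·(-2) - (-2)·(-2)) = (0, -6, 6).
  Rescale (divide by 6; multiply by -1 so the first nonzero entry is positive): u = (0, 1, -1).
  ||u|| = √((0)² + (1)² + (-1)²) = √(2) ≈ 1.4142,  v_1 = u/||u|| ≈ (0, 0.7071, -0.7071) (||v_1|| = 1).

λ_1 = 9,  λ_2 = 7.3723,  λ_3 = 1.6277;  v_1 ≈ (0, 0.7071, -0.7071)


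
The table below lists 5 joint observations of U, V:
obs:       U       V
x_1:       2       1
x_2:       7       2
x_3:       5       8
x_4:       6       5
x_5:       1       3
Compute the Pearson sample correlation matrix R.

Step 1 — column means:
  mean(U) = (2 + 7 + 5 + 6 + 1) / 5 = 21/5 = 4.2
  mean(V) = (1 + 2 + 8 + 5 + 3) / 5 = 19/5 = 3.8

Step 2 — sample variances and covariances s[i,j] = (1/(n-1)) · Σ_k (x_{k,i} - mean_i) · (x_{k,j} - mean_j), with n-1 = 4:
  s[U,U] = ((-2.2)·(-2.2) + (2.8)·(2.8) + (0.8)·(0.8) + (1.8)·(1.8) + (-3.2)·(-3.2)) / 4 = 26.8/4 = 6.7
  s[U,V] = ((-2.2)·(-2.8) + (2.8)·(-1.8) + (0.8)·(4.2) + (1.8)·(1.2) + (-3.2)·(-0.8)) / 4 = 9.2/4 = 2.3
  s[V,V] = ((-2.8)·(-2.8) + (-1.8)·(-1.8) + (4.2)·(4.2) + (1.2)·(1.2) + (-0.8)·(-0.8)) / 4 = 30.8/4 = 7.7
  Sample standard deviations s_i = √(s[i,i]):
  s(U) = √(6.7) = 2.5884
  s(V) = √(7.7) = 2.7749

Step 3 — r_{ij} = s_{ij} / (s_i · s_j):
  r[U,U] = 1 (diagonal).
  r[U,V] = 2.3 / (2.5884 · 2.7749) = 2.3 / 7.1826 = 0.3202
  r[V,V] = 1 (diagonal).

R is symmetric with unit diagonal. Assembling:

R = [[1, 0.3202],
 [0.3202, 1]]


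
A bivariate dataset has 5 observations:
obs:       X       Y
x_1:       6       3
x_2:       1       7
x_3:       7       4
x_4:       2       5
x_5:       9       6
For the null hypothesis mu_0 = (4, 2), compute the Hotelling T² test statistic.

Step 1 — sample mean vector:
  mean(X) = (6 + 1 + 7 + 2 + 9) / 5 = 25/5 = 5
  mean(Y) = (3 + 7 + 4 + 5 + 6) / 5 = 25/5 = 5
  x̄ = (5, 5),  deviation x̄ - mu_0 = (5, 5) - (4, 2) = (1, 3).

Step 2 — sample covariance matrix, S[i,j] = (1/(n-1)) · Σ_k (x_{k,i} - mean_i) · (x_{k,j} - mean_j), divisor n-1 = 4:
  S[X,X] = ((1)·(1) + (-4)·(-4) + (2)·(2) + (-3)·(-3) + (4)·(4)) / 4 = 46/4 = 11.5
  S[X,Y] = ((1)·(-2) + (-4)·(2) + (2)·(-1) + (-3)·(0) + (4)·(1)) / 4 = -8/4 = -2
  S[Y,Y] = ((-2)·(-2) + (2)·(2) + (-1)·(-1) + (0)·(0) + (1)·(1)) / 4 = 10/4 = 2.5
  S = [[11.5, -2],
 [-2, 2.5]].

Step 3 — invert S. det(S) = 11.5·2.5 - (-2)² = 24.75.
  S^{-1} = (1/det) · [[d, -b], [-b, a]] = [[0.101, 0.0808],
 [0.0808, 0.4646]].

Step 4 — quadratic form (x̄ - mu_0)^T · S^{-1} · (x̄ - mu_0):
  S^{-1} · (x̄ - mu_0) = (0.3434, 1.4747),
  (x̄ - mu_0)^T · [...] = (1)·(0.3434) + (3)·(1.4747) = 4.7677.

Step 5 — scale by n: T² = 5 · 4.7677 = 23.8384.

T² ≈ 23.8384


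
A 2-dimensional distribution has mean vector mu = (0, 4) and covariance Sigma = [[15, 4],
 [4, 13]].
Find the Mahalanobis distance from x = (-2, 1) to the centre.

Step 1 — centre the observation: (x - mu) = (-2, -3).

Step 2 — invert Sigma. det(Sigma) = 15·13 - (4)² = 179.
  Sigma^{-1} = (1/det) · [[d, -b], [-b, a]] = [[0.0726, -0.0223],
 [-0.0223, 0.0838]].

Step 3 — form the quadratic (x - mu)^T · Sigma^{-1} · (x - mu):
  Sigma^{-1} · (x - mu) = (-0.0782, -0.2067).
  (x - mu)^T · [Sigma^{-1} · (x - mu)] = (-2)·(-0.0782) + (-3)·(-0.2067) = 0.7765.

Step 4 — take square root: d = √(0.7765) ≈ 0.8812.

d(x, mu) = √(0.7765) ≈ 0.8812


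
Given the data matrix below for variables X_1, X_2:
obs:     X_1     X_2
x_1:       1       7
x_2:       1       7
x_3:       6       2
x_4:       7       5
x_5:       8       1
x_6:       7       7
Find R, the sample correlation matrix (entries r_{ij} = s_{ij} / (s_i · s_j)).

Step 1 — column means:
  mean(X_1) = (1 + 1 + 6 + 7 + 8 + 7) / 6 = 30/6 = 5
  mean(X_2) = (7 + 7 + 2 + 5 + 1 + 7) / 6 = 29/6 = 4.8333

Step 2 — sample variances and covariances s[i,j] = (1/(n-1)) · Σ_k (x_{k,i} - mean_i) · (x_{k,j} - mean_j), with n-1 = 5:
  s[X_1,X_1] = ((-4)·(-4) + (-4)·(-4) + (1)·(1) + (2)·(2) + (3)·(3) + (2)·(2)) / 5 = 50/5 = 10
  s[X_1,X_2] = ((-4)·(2.1667) + (-4)·(2.1667) + (1)·(-2.8333) + (2)·(0.1667) + (3)·(-3.8333) + (2)·(2.1667)) / 5 = -27/5 = -5.4
  s[X_2,X_2] = ((2.1667)·(2.1667) + (2.1667)·(2.1667) + (-2.8333)·(-2.8333) + (0.1667)·(0.1667) + (-3.8333)·(-3.8333) + (2.1667)·(2.1667)) / 5 = 36.8333/5 = 7.3667
  Sample standard deviations s_i = √(s[i,i]):
  s(X_1) = √(10) = 3.1623
  s(X_2) = √(7.3667) = 2.7142

Step 3 — r_{ij} = s_{ij} / (s_i · s_j):
  r[X_1,X_1] = 1 (diagonal).
  r[X_1,X_2] = -5.4 / (3.1623 · 2.7142) = -5.4 / 8.5829 = -0.6292
  r[X_2,X_2] = 1 (diagonal).

R is symmetric with unit diagonal. Assembling:

R = [[1, -0.6292],
 [-0.6292, 1]]


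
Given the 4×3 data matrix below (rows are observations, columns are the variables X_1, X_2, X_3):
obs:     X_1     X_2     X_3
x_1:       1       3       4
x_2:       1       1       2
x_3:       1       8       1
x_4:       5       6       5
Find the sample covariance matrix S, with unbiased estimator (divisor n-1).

Step 1 — column means:
  mean(X_1) = (1 + 1 + 1 + 5) / 4 = 8/4 = 2
  mean(X_2) = (3 + 1 + 8 + 6) / 4 = 18/4 = 4.5
  mean(X_3) = (4 + 2 + 1 + 5) / 4 = 12/4 = 3

Step 2 — sample covariance S[i,j] = (1/(n-1)) · Σ_k (x_{k,i} - mean_i) · (x_{k,j} - mean_j), with n-1 = 3.
  S[X_1,X_1] = ((-1)·(-1) + (-1)·(-1) + (-1)·(-1) + (3)·(3)) / 3 = 12/3 = 4
  S[X_1,X_2] = ((-1)·(-1.5) + (-1)·(-3.5) + (-1)·(3.5) + (3)·(1.5)) / 3 = 6/3 = 2
  S[X_1,X_3] = ((-1)·(1) + (-1)·(-1) + (-1)·(-2) + (3)·(2)) / 3 = 8/3 = 2.6667
  S[X_2,X_2] = ((-1.5)·(-1.5) + (-3.5)·(-3.5) + (3.5)·(3.5) + (1.5)·(1.5)) / 3 = 29/3 = 9.6667
  S[X_2,X_3] = ((-1.5)·(1) + (-3.5)·(-1) + (3.5)·(-2) + (1.5)·(2)) / 3 = -2/3 = -0.6667
  S[X_3,X_3] = ((1)·(1) + (-1)·(-1) + (-2)·(-2) + (2)·(2)) / 3 = 10/3 = 3.3333

S is symmetric (S[j,i] = S[i,j]). Assembling:

S = [[4, 2, 2.6667],
 [2, 9.6667, -0.6667],
 [2.6667, -0.6667, 3.3333]]


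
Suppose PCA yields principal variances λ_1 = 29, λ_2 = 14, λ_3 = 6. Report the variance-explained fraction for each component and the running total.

Step 1 — total variance = trace(Sigma) = Σ λ_i = 29 + 14 + 6 = 49.

Step 2 — fraction explained by component i = λ_i / Σ λ:
  PC1: 29/49 = 0.5918
  PC2: 14/49 = 0.2857
  PC3: 6/49 = 0.1224

Step 3 — cumulative fraction after k components = (λ_1 + ... + λ_k) / Σ λ:
  k = 1: 29/49 = 0.5918
  k = 2: (29 + 14)/49 = 43/49 = 0.8776
  k = 3: (29 + 14 + 6)/49 = 49/49 = 1

Summary (fraction, with percent):

explained: PC1 0.5918 (59.18%), PC2 0.2857 (28.57%), PC3 0.1224 (12.24%);  cumulative: 0.5918, 0.8776, 1


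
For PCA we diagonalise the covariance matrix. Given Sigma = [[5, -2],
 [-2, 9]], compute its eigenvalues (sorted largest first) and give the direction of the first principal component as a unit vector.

Step 1 — characteristic polynomial of 2×2 Sigma:
  det(Sigma - λI) = λ² - trace · λ + det = 0.
  trace = 5 + 9 = 14, det = 5·9 - (-2)² = 41.
Step 2 — discriminant:
  Δ = trace² - 4·det = 196 - 164 = 32.
Step 3 — eigenvalues:
  λ = (trace ± √Δ)/2 = (14 ± 5.6569)/2,
  λ_1 = 9.8284,  λ_2 = 4.1716.

Step 4 — unit eigenvector for λ_1: solve (Sigma - λ_1 I)v = 0. First row:
  (5 - 9.8284)·v_x + (-2)·v_y = 0, i.e. (-4.8284)·v_x + (-2)·v_y = 0,
  so v ∝ (b, λ_1 - a) = (-2, 4.8284); multiply by -1 so the first entry is positive: u = (2, -4.8284).
  ||u|| = √((2)² + (-4.8284)²) = √(27.3137) ≈ 5.2263,
  v_1 = u/||u|| ≈ (0.3827, -0.9239) (||v_1|| = 1).

λ_1 = 9.8284,  λ_2 = 4.1716;  v_1 ≈ (0.3827, -0.9239)


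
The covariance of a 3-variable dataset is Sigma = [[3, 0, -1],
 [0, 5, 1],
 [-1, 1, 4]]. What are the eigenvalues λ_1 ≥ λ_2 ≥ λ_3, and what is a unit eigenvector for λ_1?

Step 1 — characteristic polynomial p(λ) = det(λI - Sigma) = λ³ - tr·λ² + c_1·λ - det, where tr = trace, c_1 = sum of the principal 2×2 minors, det = det(Sigma):
  tr = 3 + 5 + 4 = 12,
  c_1 = (3·5 - (0)²) + (3·4 - (-1)²) + (5·4 - (1)²) = 15 + 11 + 19 = 45,
  det = 3·(5·4 - (1)²) - (0)·((0)·4 - (1)·(-1)) + (-1)·((0)·(1) - 5·(-1)) = 3·(19) - (0)·(1) + (-1)·(5) = 52.
  So p(λ) = λ³ - 12λ² + 45λ - 52.
Step 2 — look for an integer root (rational root theorem: any rational root is an integer divisor of 52). Testing λ = 4:
  p(4) = 64 - 192 + 180 - 52 = 0  ✓
  Dividing out (λ - 4): p(λ) = (λ - 4)(λ² - 8λ + 13).
Step 3 — remaining eigenvalues from the quadratic λ² - 8λ + 13 = 0:
  Δ = 8² - 4·13 = 64 - 52 = 12,  λ = (8 ± √12)/2 = (8 ± 3.4641)/2 ≈ 5.7321 or 2.2679.
  Sorted: λ_1 = 5.7321,  λ_2 = 4,  λ_3 = 2.2679  (check: sum = 12 = tr ✓).

Step 4 — unit eigenvector for λ_1 ≈ 5.7321: v spans the null space of (Sigma - λ_1 I), whose rows are
  r_1 = (-2.7321, 0, -1),  r_2 = (0, -0.7321, 1),  r_3 = (-1, 1, -1.7321).
  v is orthogonal to every row, so take v ∝ r_1 × r_2 = ((0)·(1) - (-1)·(-0.7321), (-1)·(0) - (-2.7321)·(1), (-2.7321)·(-0.7321) - (0)·(0)) ≈ (-0.7321, 2.7321, 2).
  Rescale (multiply by -1 so the first nonzero entry is positive): u = (0.7321, -2.7321, -2).
  ||u|| = √((0.7321)² + (-2.7321)² + (-2)²) = √(12) ≈ 3.4641,  v_1 = u/||u|| ≈ (0.2113, -0.7887, -0.5774) (||v_1|| = 1).

λ_1 = 5.7321,  λ_2 = 4,  λ_3 = 2.2679;  v_1 ≈ (0.2113, -0.7887, -0.5774)


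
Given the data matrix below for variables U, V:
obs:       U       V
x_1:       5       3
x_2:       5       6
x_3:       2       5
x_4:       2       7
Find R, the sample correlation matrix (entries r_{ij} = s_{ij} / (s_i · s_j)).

Step 1 — column means:
  mean(U) = (5 + 5 + 2 + 2) / 4 = 14/4 = 3.5
  mean(V) = (3 + 6 + 5 + 7) / 4 = 21/4 = 5.25

Step 2 — sample variances and covariances s[i,j] = (1/(n-1)) · Σ_k (x_{k,i} - mean_i) · (x_{k,j} - mean_j), with n-1 = 3:
  s[U,U] = ((1.5)·(1.5) + (1.5)·(1.5) + (-1.5)·(-1.5) + (-1.5)·(-1.5)) / 3 = 9/3 = 3
  s[U,V] = ((1.5)·(-2.25) + (1.5)·(0.75) + (-1.5)·(-0.25) + (-1.5)·(1.75)) / 3 = -4.5/3 = -1.5
  s[V,V] = ((-2.25)·(-2.25) + (0.75)·(0.75) + (-0.25)·(-0.25) + (1.75)·(1.75)) / 3 = 8.75/3 = 2.9167
  Sample standard deviations s_i = √(s[i,i]):
  s(U) = √(3) = 1.7321
  s(V) = √(2.9167) = 1.7078

Step 3 — r_{ij} = s_{ij} / (s_i · s_j):
  r[U,U] = 1 (diagonal).
  r[U,V] = -1.5 / (1.7321 · 1.7078) = -1.5 / 2.958 = -0.5071
  r[V,V] = 1 (diagonal).

R is symmetric with unit diagonal. Assembling:

R = [[1, -0.5071],
 [-0.5071, 1]]


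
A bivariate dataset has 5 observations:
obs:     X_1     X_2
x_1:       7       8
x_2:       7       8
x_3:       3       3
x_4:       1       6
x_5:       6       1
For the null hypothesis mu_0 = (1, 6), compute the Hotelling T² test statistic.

Step 1 — sample mean vector:
  mean(X_1) = (7 + 7 + 3 + 1 + 6) / 5 = 24/5 = 4.8
  mean(X_2) = (8 + 8 + 3 + 6 + 1) / 5 = 26/5 = 5.2
  x̄ = (4.8, 5.2),  deviation x̄ - mu_0 = (4.8, 5.2) - (1, 6) = (3.8, -0.8).

Step 2 — sample covariance matrix, S[i,j] = (1/(n-1)) · Σ_k (x_{k,i} - mean_i) · (x_{k,j} - mean_j), divisor n-1 = 4:
  S[X_1,X_1] = ((2.2)·(2.2) + (2.2)·(2.2) + (-1.8)·(-1.8) + (-3.8)·(-3.8) + (1.2)·(1.2)) / 4 = 28.8/4 = 7.2
  S[X_1,X_2] = ((2.2)·(2.8) + (2.2)·(2.8) + (-1.8)·(-2.2) + (-3.8)·(0.8) + (1.2)·(-4.2)) / 4 = 8.2/4 = 2.05
  S[X_2,X_2] = ((2.8)·(2.8) + (2.8)·(2.8) + (-2.2)·(-2.2) + (0.8)·(0.8) + (-4.2)·(-4.2)) / 4 = 38.8/4 = 9.7
  S = [[7.2, 2.05],
 [2.05, 9.7]].

Step 3 — invert S. det(S) = 7.2·9.7 - (2.05)² = 65.6375.
  S^{-1} = (1/det) · [[d, -b], [-b, a]] = [[0.1478, -0.0312],
 [-0.0312, 0.1097]].

Step 4 — quadratic form (x̄ - mu_0)^T · S^{-1} · (x̄ - mu_0):
  S^{-1} · (x̄ - mu_0) = (0.5866, -0.2064),
  (x̄ - mu_0)^T · [...] = (3.8)·(0.5866) + (-0.8)·(-0.2064) = 2.3941.

Step 5 — scale by n: T² = 5 · 2.3941 = 11.9703.

T² ≈ 11.9703


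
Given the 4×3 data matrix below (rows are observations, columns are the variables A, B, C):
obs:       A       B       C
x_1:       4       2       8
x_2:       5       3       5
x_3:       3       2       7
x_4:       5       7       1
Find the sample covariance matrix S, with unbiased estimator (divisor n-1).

Step 1 — column means:
  mean(A) = (4 + 5 + 3 + 5) / 4 = 17/4 = 4.25
  mean(B) = (2 + 3 + 2 + 7) / 4 = 14/4 = 3.5
  mean(C) = (8 + 5 + 7 + 1) / 4 = 21/4 = 5.25

Step 2 — sample covariance S[i,j] = (1/(n-1)) · Σ_k (x_{k,i} - mean_i) · (x_{k,j} - mean_j), with n-1 = 3.
  S[A,A] = ((-0.25)·(-0.25) + (0.75)·(0.75) + (-1.25)·(-1.25) + (0.75)·(0.75)) / 3 = 2.75/3 = 0.9167
  S[A,B] = ((-0.25)·(-1.5) + (0.75)·(-0.5) + (-1.25)·(-1.5) + (0.75)·(3.5)) / 3 = 4.5/3 = 1.5
  S[A,C] = ((-0.25)·(2.75) + (0.75)·(-0.25) + (-1.25)·(1.75) + (0.75)·(-4.25)) / 3 = -6.25/3 = -2.0833
  S[B,B] = ((-1.5)·(-1.5) + (-0.5)·(-0.5) + (-1.5)·(-1.5) + (3.5)·(3.5)) / 3 = 17/3 = 5.6667
  S[B,C] = ((-1.5)·(2.75) + (-0.5)·(-0.25) + (-1.5)·(1.75) + (3.5)·(-4.25)) / 3 = -21.5/3 = -7.1667
  S[C,C] = ((2.75)·(2.75) + (-0.25)·(-0.25) + (1.75)·(1.75) + (-4.25)·(-4.25)) / 3 = 28.75/3 = 9.5833

S is symmetric (S[j,i] = S[i,j]). Assembling:

S = [[0.9167, 1.5, -2.0833],
 [1.5, 5.6667, -7.1667],
 [-2.0833, -7.1667, 9.5833]]


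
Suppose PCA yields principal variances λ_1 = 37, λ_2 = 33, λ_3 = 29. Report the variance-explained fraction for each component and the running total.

Step 1 — total variance = trace(Sigma) = Σ λ_i = 37 + 33 + 29 = 99.

Step 2 — fraction explained by component i = λ_i / Σ λ:
  PC1: 37/99 = 0.3737
  PC2: 33/99 = 0.3333
  PC3: 29/99 = 0.2929

Step 3 — cumulative fraction after k components = (λ_1 + ... + λ_k) / Σ λ:
  k = 1: 37/99 = 0.3737
  k = 2: (37 + 33)/99 = 70/99 = 0.7071
  k = 3: (37 + 33 + 29)/99 = 99/99 = 1

Summary (fraction, with percent):

explained: PC1 0.3737 (37.37%), PC2 0.3333 (33.33%), PC3 0.2929 (29.29%);  cumulative: 0.3737, 0.7071, 1


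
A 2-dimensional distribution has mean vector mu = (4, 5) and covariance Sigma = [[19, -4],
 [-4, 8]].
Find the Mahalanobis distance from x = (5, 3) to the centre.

Step 1 — centre the observation: (x - mu) = (1, -2).

Step 2 — invert Sigma. det(Sigma) = 19·8 - (-4)² = 136.
  Sigma^{-1} = (1/det) · [[d, -b], [-b, a]] = [[0.0588, 0.0294],
 [0.0294, 0.1397]].

Step 3 — form the quadratic (x - mu)^T · Sigma^{-1} · (x - mu):
  Sigma^{-1} · (x - mu) = (0, -0.25).
  (x - mu)^T · [Sigma^{-1} · (x - mu)] = (1)·(0) + (-2)·(-0.25) = 0.5.

Step 4 — take square root: d = √(0.5) ≈ 0.7071.

d(x, mu) = √(0.5) ≈ 0.7071


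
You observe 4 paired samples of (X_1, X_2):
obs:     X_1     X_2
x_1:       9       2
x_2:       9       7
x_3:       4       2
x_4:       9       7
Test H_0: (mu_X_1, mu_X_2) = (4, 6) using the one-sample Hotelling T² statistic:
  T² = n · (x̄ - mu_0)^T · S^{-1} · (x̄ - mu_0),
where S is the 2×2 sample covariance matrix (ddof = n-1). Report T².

Step 1 — sample mean vector:
  mean(X_1) = (9 + 9 + 4 + 9) / 4 = 31/4 = 7.75
  mean(X_2) = (2 + 7 + 2 + 7) / 4 = 18/4 = 4.5
  x̄ = (7.75, 4.5),  deviation x̄ - mu_0 = (7.75, 4.5) - (4, 6) = (3.75, -1.5).

Step 2 — sample covariance matrix, S[i,j] = (1/(n-1)) · Σ_k (x_{k,i} - mean_i) · (x_{k,j} - mean_j), divisor n-1 = 3:
  S[X_1,X_1] = ((1.25)·(1.25) + (1.25)·(1.25) + (-3.75)·(-3.75) + (1.25)·(1.25)) / 3 = 18.75/3 = 6.25
  S[X_1,X_2] = ((1.25)·(-2.5) + (1.25)·(2.5) + (-3.75)·(-2.5) + (1.25)·(2.5)) / 3 = 12.5/3 = 4.1667
  S[X_2,X_2] = ((-2.5)·(-2.5) + (2.5)·(2.5) + (-2.5)·(-2.5) + (2.5)·(2.5)) / 3 = 25/3 = 8.3333
  S = [[6.25, 4.1667],
 [4.1667, 8.3333]].

Step 3 — invert S. det(S) = 6.25·8.3333 - (4.1667)² = 34.7222.
  S^{-1} = (1/det) · [[d, -b], [-b, a]] = [[0.24, -0.12],
 [-0.12, 0.18]].

Step 4 — quadratic form (x̄ - mu_0)^T · S^{-1} · (x̄ - mu_0):
  S^{-1} · (x̄ - mu_0) = (1.08, -0.72),
  (x̄ - mu_0)^T · [...] = (3.75)·(1.08) + (-1.5)·(-0.72) = 5.13.

Step 5 — scale by n: T² = 4 · 5.13 = 20.52.

T² ≈ 20.52


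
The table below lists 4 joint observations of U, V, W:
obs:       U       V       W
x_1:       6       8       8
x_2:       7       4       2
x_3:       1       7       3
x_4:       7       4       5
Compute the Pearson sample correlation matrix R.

Step 1 — column means:
  mean(U) = (6 + 7 + 1 + 7) / 4 = 21/4 = 5.25
  mean(V) = (8 + 4 + 7 + 4) / 4 = 23/4 = 5.75
  mean(W) = (8 + 2 + 3 + 5) / 4 = 18/4 = 4.5

Step 2 — sample variances and covariances s[i,j] = (1/(n-1)) · Σ_k (x_{k,i} - mean_i) · (x_{k,j} - mean_j), with n-1 = 3:
  s[U,U] = ((0.75)·(0.75) + (1.75)·(1.75) + (-4.25)·(-4.25) + (1.75)·(1.75)) / 3 = 24.75/3 = 8.25
  s[U,V] = ((0.75)·(2.25) + (1.75)·(-1.75) + (-4.25)·(1.25) + (1.75)·(-1.75)) / 3 = -9.75/3 = -3.25
  s[U,W] = ((0.75)·(3.5) + (1.75)·(-2.5) + (-4.25)·(-1.5) + (1.75)·(0.5)) / 3 = 5.5/3 = 1.8333
  s[V,V] = ((2.25)·(2.25) + (-1.75)·(-1.75) + (1.25)·(1.25) + (-1.75)·(-1.75)) / 3 = 12.75/3 = 4.25
  s[V,W] = ((2.25)·(3.5) + (-1.75)·(-2.5) + (1.25)·(-1.5) + (-1.75)·(0.5)) / 3 = 9.5/3 = 3.1667
  s[W,W] = ((3.5)·(3.5) + (-2.5)·(-2.5) + (-1.5)·(-1.5) + (0.5)·(0.5)) / 3 = 21/3 = 7
  Sample standard deviations s_i = √(s[i,i]):
  s(U) = √(8.25) = 2.8723
  s(V) = √(4.25) = 2.0616
  s(W) = √(7) = 2.6458

Step 3 — r_{ij} = s_{ij} / (s_i · s_j):
  r[U,U] = 1 (diagonal).
  r[U,V] = -3.25 / (2.8723 · 2.0616) = -3.25 / 5.9214 = -0.5489
  r[U,W] = 1.8333 / (2.8723 · 2.6458) = 1.8333 / 7.5993 = 0.2412
  r[V,V] = 1 (diagonal).
  r[V,W] = 3.1667 / (2.0616 · 2.6458) = 3.1667 / 5.4544 = 0.5806
  r[W,W] = 1 (diagonal).

R is symmetric with unit diagonal. Assembling:

R = [[1, -0.5489, 0.2412],
 [-0.5489, 1, 0.5806],
 [0.2412, 0.5806, 1]]


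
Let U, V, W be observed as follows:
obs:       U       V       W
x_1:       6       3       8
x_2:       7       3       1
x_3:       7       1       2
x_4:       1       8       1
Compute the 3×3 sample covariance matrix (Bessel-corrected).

Step 1 — column means:
  mean(U) = (6 + 7 + 7 + 1) / 4 = 21/4 = 5.25
  mean(V) = (3 + 3 + 1 + 8) / 4 = 15/4 = 3.75
  mean(W) = (8 + 1 + 2 + 1) / 4 = 12/4 = 3

Step 2 — sample covariance S[i,j] = (1/(n-1)) · Σ_k (x_{k,i} - mean_i) · (x_{k,j} - mean_j), with n-1 = 3.
  S[U,U] = ((0.75)·(0.75) + (1.75)·(1.75) + (1.75)·(1.75) + (-4.25)·(-4.25)) / 3 = 24.75/3 = 8.25
  S[U,V] = ((0.75)·(-0.75) + (1.75)·(-0.75) + (1.75)·(-2.75) + (-4.25)·(4.25)) / 3 = -24.75/3 = -8.25
  S[U,W] = ((0.75)·(5) + (1.75)·(-2) + (1.75)·(-1) + (-4.25)·(-2)) / 3 = 7/3 = 2.3333
  S[V,V] = ((-0.75)·(-0.75) + (-0.75)·(-0.75) + (-2.75)·(-2.75) + (4.25)·(4.25)) / 3 = 26.75/3 = 8.9167
  S[V,W] = ((-0.75)·(5) + (-0.75)·(-2) + (-2.75)·(-1) + (4.25)·(-2)) / 3 = -8/3 = -2.6667
  S[W,W] = ((5)·(5) + (-2)·(-2) + (-1)·(-1) + (-2)·(-2)) / 3 = 34/3 = 11.3333

S is symmetric (S[j,i] = S[i,j]). Assembling:

S = [[8.25, -8.25, 2.3333],
 [-8.25, 8.9167, -2.6667],
 [2.3333, -2.6667, 11.3333]]


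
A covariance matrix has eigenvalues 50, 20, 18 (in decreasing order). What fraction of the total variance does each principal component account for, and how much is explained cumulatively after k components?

Step 1 — total variance = trace(Sigma) = Σ λ_i = 50 + 20 + 18 = 88.

Step 2 — fraction explained by component i = λ_i / Σ λ:
  PC1: 50/88 = 0.5682
  PC2: 20/88 = 0.2273
  PC3: 18/88 = 0.2045

Step 3 — cumulative fraction after k components = (λ_1 + ... + λ_k) / Σ λ:
  k = 1: 50/88 = 0.5682
  k = 2: (50 + 20)/88 = 70/88 = 0.7955
  k = 3: (50 + 20 + 18)/88 = 88/88 = 1

Summary (fraction, with percent):

explained: PC1 0.5682 (56.82%), PC2 0.2273 (22.73%), PC3 0.2045 (20.45%);  cumulative: 0.5682, 0.7955, 1


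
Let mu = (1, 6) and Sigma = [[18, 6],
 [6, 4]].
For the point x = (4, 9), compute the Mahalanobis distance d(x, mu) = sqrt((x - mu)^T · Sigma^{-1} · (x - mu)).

Step 1 — centre the observation: (x - mu) = (3, 3).

Step 2 — invert Sigma. det(Sigma) = 18·4 - (6)² = 36.
  Sigma^{-1} = (1/det) · [[d, -b], [-b, a]] = [[0.1111, -0.1667],
 [-0.1667, 0.5]].

Step 3 — form the quadratic (x - mu)^T · Sigma^{-1} · (x - mu):
  Sigma^{-1} · (x - mu) = (-0.1667, 1).
  (x - mu)^T · [Sigma^{-1} · (x - mu)] = (3)·(-0.1667) + (3)·(1) = 2.5.

Step 4 — take square root: d = √(2.5) ≈ 1.5811.

d(x, mu) = √(2.5) ≈ 1.5811


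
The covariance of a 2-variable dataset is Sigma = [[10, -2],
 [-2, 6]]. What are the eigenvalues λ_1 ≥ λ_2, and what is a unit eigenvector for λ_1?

Step 1 — characteristic polynomial of 2×2 Sigma:
  det(Sigma - λI) = λ² - trace · λ + det = 0.
  trace = 10 + 6 = 16, det = 10·6 - (-2)² = 56.
Step 2 — discriminant:
  Δ = trace² - 4·det = 256 - 224 = 32.
Step 3 — eigenvalues:
  λ = (trace ± √Δ)/2 = (16 ± 5.6569)/2,
  λ_1 = 10.8284,  λ_2 = 5.1716.

Step 4 — unit eigenvector for λ_1: solve (Sigma - λ_1 I)v = 0. First row:
  (10 - 10.8284)·v_x + (-2)·v_y = 0, i.e. (-0.8284)·v_x + (-2)·v_y = 0,
  so v ∝ (b, λ_1 - a) = (-2, 0.8284); multiply by -1 so the first entry is positive: u = (2, -0.8284).
  ||u|| = √((2)² + (-0.8284)²) = √(4.6863) ≈ 2.1648,
  v_1 = u/||u|| ≈ (0.9239, -0.3827) (||v_1|| = 1).

λ_1 = 10.8284,  λ_2 = 5.1716;  v_1 ≈ (0.9239, -0.3827)


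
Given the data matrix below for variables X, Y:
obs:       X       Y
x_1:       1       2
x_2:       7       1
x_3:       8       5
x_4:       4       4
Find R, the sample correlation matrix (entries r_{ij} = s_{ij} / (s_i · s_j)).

Step 1 — column means:
  mean(X) = (1 + 7 + 8 + 4) / 4 = 20/4 = 5
  mean(Y) = (2 + 1 + 5 + 4) / 4 = 12/4 = 3

Step 2 — sample variances and covariances s[i,j] = (1/(n-1)) · Σ_k (x_{k,i} - mean_i) · (x_{k,j} - mean_j), with n-1 = 3:
  s[X,X] = ((-4)·(-4) + (2)·(2) + (3)·(3) + (-1)·(-1)) / 3 = 30/3 = 10
  s[X,Y] = ((-4)·(-1) + (2)·(-2) + (3)·(2) + (-1)·(1)) / 3 = 5/3 = 1.6667
  s[Y,Y] = ((-1)·(-1) + (-2)·(-2) + (2)·(2) + (1)·(1)) / 3 = 10/3 = 3.3333
  Sample standard deviations s_i = √(s[i,i]):
  s(X) = √(10) = 3.1623
  s(Y) = √(3.3333) = 1.8257

Step 3 — r_{ij} = s_{ij} / (s_i · s_j):
  r[X,X] = 1 (diagonal).
  r[X,Y] = 1.6667 / (3.1623 · 1.8257) = 1.6667 / 5.7735 = 0.2887
  r[Y,Y] = 1 (diagonal).

R is symmetric with unit diagonal. Assembling:

R = [[1, 0.2887],
 [0.2887, 1]]


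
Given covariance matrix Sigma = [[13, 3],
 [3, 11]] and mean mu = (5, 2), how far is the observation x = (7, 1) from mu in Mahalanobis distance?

Step 1 — centre the observation: (x - mu) = (2, -1).

Step 2 — invert Sigma. det(Sigma) = 13·11 - (3)² = 134.
  Sigma^{-1} = (1/det) · [[d, -b], [-b, a]] = [[0.0821, -0.0224],
 [-0.0224, 0.097]].

Step 3 — form the quadratic (x - mu)^T · Sigma^{-1} · (x - mu):
  Sigma^{-1} · (x - mu) = (0.1866, -0.1418).
  (x - mu)^T · [Sigma^{-1} · (x - mu)] = (2)·(0.1866) + (-1)·(-0.1418) = 0.5149.

Step 4 — take square root: d = √(0.5149) ≈ 0.7176.

d(x, mu) = √(0.5149) ≈ 0.7176


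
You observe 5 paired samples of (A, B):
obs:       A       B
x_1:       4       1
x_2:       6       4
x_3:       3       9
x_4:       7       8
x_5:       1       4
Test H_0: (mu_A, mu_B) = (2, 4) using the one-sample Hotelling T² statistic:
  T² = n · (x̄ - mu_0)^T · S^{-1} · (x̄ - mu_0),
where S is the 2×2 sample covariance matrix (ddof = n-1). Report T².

Step 1 — sample mean vector:
  mean(A) = (4 + 6 + 3 + 7 + 1) / 5 = 21/5 = 4.2
  mean(B) = (1 + 4 + 9 + 8 + 4) / 5 = 26/5 = 5.2
  x̄ = (4.2, 5.2),  deviation x̄ - mu_0 = (4.2, 5.2) - (2, 4) = (2.2, 1.2).

Step 2 — sample covariance matrix, S[i,j] = (1/(n-1)) · Σ_k (x_{k,i} - mean_i) · (x_{k,j} - mean_j), divisor n-1 = 4:
  S[A,A] = ((-0.2)·(-0.2) + (1.8)·(1.8) + (-1.2)·(-1.2) + (2.8)·(2.8) + (-3.2)·(-3.2)) / 4 = 22.8/4 = 5.7
  S[A,B] = ((-0.2)·(-4.2) + (1.8)·(-1.2) + (-1.2)·(3.8) + (2.8)·(2.8) + (-3.2)·(-1.2)) / 4 = 5.8/4 = 1.45
  S[B,B] = ((-4.2)·(-4.2) + (-1.2)·(-1.2) + (3.8)·(3.8) + (2.8)·(2.8) + (-1.2)·(-1.2)) / 4 = 42.8/4 = 10.7
  S = [[5.7, 1.45],
 [1.45, 10.7]].

Step 3 — invert S. det(S) = 5.7·10.7 - (1.45)² = 58.8875.
  S^{-1} = (1/det) · [[d, -b], [-b, a]] = [[0.1817, -0.0246],
 [-0.0246, 0.0968]].

Step 4 — quadratic form (x̄ - mu_0)^T · S^{-1} · (x̄ - mu_0):
  S^{-1} · (x̄ - mu_0) = (0.3702, 0.062),
  (x̄ - mu_0)^T · [...] = (2.2)·(0.3702) + (1.2)·(0.062) = 0.8888.

Step 5 — scale by n: T² = 5 · 0.8888 = 4.4441.

T² ≈ 4.4441


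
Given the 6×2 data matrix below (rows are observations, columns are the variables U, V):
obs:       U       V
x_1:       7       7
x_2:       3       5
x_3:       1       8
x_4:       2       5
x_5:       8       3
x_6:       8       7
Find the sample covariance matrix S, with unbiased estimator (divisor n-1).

Step 1 — column means:
  mean(U) = (7 + 3 + 1 + 2 + 8 + 8) / 6 = 29/6 = 4.8333
  mean(V) = (7 + 5 + 8 + 5 + 3 + 7) / 6 = 35/6 = 5.8333

Step 2 — sample covariance S[i,j] = (1/(n-1)) · Σ_k (x_{k,i} - mean_i) · (x_{k,j} - mean_j), with n-1 = 5.
  S[U,U] = ((2.1667)·(2.1667) + (-1.8333)·(-1.8333) + (-3.8333)·(-3.8333) + (-2.8333)·(-2.8333) + (3.1667)·(3.1667) + (3.1667)·(3.1667)) / 5 = 50.8333/5 = 10.1667
  S[U,V] = ((2.1667)·(1.1667) + (-1.8333)·(-0.8333) + (-3.8333)·(2.1667) + (-2.8333)·(-0.8333) + (3.1667)·(-2.8333) + (3.1667)·(1.1667)) / 5 = -7.1667/5 = -1.4333
  S[V,V] = ((1.1667)·(1.1667) + (-0.8333)·(-0.8333) + (2.1667)·(2.1667) + (-0.8333)·(-0.8333) + (-2.8333)·(-2.8333) + (1.1667)·(1.1667)) / 5 = 16.8333/5 = 3.3667

S is symmetric (S[j,i] = S[i,j]). Assembling:

S = [[10.1667, -1.4333],
 [-1.4333, 3.3667]]


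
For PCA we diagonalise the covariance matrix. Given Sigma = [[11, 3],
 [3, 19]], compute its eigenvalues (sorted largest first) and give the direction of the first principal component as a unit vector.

Step 1 — characteristic polynomial of 2×2 Sigma:
  det(Sigma - λI) = λ² - trace · λ + det = 0.
  trace = 11 + 19 = 30, det = 11·19 - (3)² = 200.
Step 2 — discriminant:
  Δ = trace² - 4·det = 900 - 800 = 100.
Step 3 — eigenvalues:
  λ = (trace ± √Δ)/2 = (30 ± 10)/2,
  λ_1 = 20,  λ_2 = 10.

Step 4 — unit eigenvector for λ_1: solve (Sigma - λ_1 I)v = 0. First row:
  (11 - 20)·v_x + (3)·v_y = 0, i.e. (-9)·v_x + (3)·v_y = 0,
  so v ∝ (b, λ_1 - a) = (3, 9) = u.
  ||u|| = √((3)² + (9)²) = √(90) ≈ 9.4868,
  v_1 = u/||u|| ≈ (0.3162, 0.9487) (||v_1|| = 1).

λ_1 = 20,  λ_2 = 10;  v_1 ≈ (0.3162, 0.9487)


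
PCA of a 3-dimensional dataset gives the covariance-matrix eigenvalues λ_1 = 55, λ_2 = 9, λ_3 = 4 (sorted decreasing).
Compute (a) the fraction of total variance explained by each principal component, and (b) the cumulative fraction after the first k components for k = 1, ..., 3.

Step 1 — total variance = trace(Sigma) = Σ λ_i = 55 + 9 + 4 = 68.

Step 2 — fraction explained by component i = λ_i / Σ λ:
  PC1: 55/68 = 0.8088
  PC2: 9/68 = 0.1324
  PC3: 4/68 = 0.0588

Step 3 — cumulative fraction after k components = (λ_1 + ... + λ_k) / Σ λ:
  k = 1: 55/68 = 0.8088
  k = 2: (55 + 9)/68 = 64/68 = 0.9412
  k = 3: (55 + 9 + 4)/68 = 68/68 = 1

Summary (fraction, with percent):

explained: PC1 0.8088 (80.88%), PC2 0.1324 (13.24%), PC3 0.0588 (5.88%);  cumulative: 0.8088, 0.9412, 1
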